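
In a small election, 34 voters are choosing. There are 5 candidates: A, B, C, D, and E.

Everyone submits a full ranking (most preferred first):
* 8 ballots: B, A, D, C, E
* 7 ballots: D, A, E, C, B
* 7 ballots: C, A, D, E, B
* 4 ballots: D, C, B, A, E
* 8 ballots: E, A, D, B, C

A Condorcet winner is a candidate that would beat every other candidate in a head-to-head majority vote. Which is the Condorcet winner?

A

A vs B: 22–12
A vs C: 23–11
A vs D: 23–11
A vs E: 26–8
A beats every other candidate.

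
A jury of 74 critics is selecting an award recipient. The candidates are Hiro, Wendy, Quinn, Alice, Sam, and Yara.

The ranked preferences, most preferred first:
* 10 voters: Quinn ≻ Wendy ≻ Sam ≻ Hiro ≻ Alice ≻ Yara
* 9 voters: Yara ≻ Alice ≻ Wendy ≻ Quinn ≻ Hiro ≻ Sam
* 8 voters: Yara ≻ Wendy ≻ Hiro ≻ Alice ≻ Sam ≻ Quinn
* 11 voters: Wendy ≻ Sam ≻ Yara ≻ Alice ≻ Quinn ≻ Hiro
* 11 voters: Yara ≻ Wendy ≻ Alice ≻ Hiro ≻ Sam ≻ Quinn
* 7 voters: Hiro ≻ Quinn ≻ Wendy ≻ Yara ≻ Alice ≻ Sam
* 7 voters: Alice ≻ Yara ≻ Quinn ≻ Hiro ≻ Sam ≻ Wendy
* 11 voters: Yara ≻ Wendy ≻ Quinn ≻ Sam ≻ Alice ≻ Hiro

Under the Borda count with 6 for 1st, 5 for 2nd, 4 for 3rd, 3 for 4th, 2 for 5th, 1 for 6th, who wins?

Hiro: 10×3 + 9×2 + 8×4 + 11×1 + 11×3 + 7×6 + 7×3 + 11×1 = 198
Wendy: 10×5 + 9×4 + 8×5 + 11×6 + 11×5 + 7×4 + 7×1 + 11×5 = 337
Quinn: 10×6 + 9×3 + 8×1 + 11×2 + 11×1 + 7×5 + 7×4 + 11×4 = 235
Alice: 10×2 + 9×5 + 8×3 + 11×3 + 11×4 + 7×2 + 7×6 + 11×2 = 244
Sam: 10×4 + 9×1 + 8×2 + 11×5 + 11×2 + 7×1 + 7×2 + 11×3 = 196
Yara: 10×1 + 9×6 + 8×6 + 11×4 + 11×6 + 7×3 + 7×5 + 11×6 = 344

Yara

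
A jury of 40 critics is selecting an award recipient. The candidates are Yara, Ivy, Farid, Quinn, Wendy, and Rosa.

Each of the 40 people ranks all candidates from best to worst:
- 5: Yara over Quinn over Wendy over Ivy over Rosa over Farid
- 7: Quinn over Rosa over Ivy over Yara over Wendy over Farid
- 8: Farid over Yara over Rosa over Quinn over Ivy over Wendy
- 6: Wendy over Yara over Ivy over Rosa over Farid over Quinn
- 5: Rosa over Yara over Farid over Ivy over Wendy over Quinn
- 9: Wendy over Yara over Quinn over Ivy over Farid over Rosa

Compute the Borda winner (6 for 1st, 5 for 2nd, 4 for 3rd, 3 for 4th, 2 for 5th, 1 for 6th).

Yara: 5×6 + 7×3 + 8×5 + 6×5 + 5×5 + 9×5 = 191
Ivy: 5×3 + 7×4 + 8×2 + 6×4 + 5×3 + 9×3 = 125
Farid: 5×1 + 7×1 + 8×6 + 6×2 + 5×4 + 9×2 = 110
Quinn: 5×5 + 7×6 + 8×3 + 6×1 + 5×1 + 9×4 = 138
Wendy: 5×4 + 7×2 + 8×1 + 6×6 + 5×2 + 9×6 = 142
Rosa: 5×2 + 7×5 + 8×4 + 6×3 + 5×6 + 9×1 = 134

Yara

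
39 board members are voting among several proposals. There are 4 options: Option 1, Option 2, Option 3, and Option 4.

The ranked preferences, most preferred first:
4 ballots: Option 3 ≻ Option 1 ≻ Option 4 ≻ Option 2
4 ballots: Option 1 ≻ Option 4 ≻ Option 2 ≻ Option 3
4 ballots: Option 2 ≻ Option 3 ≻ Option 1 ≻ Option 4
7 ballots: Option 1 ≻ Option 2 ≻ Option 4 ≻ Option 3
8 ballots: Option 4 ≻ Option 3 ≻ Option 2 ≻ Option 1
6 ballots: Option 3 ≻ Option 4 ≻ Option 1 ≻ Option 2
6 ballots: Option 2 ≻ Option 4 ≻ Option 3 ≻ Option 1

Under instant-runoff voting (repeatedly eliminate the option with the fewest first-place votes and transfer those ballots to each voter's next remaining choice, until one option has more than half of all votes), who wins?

Option 3

Round 1: Option 1 11, Option 2 10, Option 3 10, Option 4 8. Option 4 eliminated.
Round 2: Option 1 11, Option 2 10, Option 3 18. Option 2 eliminated.
Round 3: Option 1 11, Option 3 28. Option 3 has a majority (≥20).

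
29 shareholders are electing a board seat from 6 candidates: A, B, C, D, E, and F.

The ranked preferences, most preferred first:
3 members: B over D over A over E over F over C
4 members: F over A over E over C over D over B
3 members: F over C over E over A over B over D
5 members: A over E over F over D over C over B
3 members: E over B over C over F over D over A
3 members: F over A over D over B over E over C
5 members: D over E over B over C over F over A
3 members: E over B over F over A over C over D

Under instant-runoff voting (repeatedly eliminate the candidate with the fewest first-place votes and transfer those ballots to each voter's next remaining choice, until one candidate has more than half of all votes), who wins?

E

Round 1: A 5, B 3, C 0, D 5, E 6, F 10. C eliminated.
Round 2: A 5, B 3, D 5, E 6, F 10. B eliminated.
Round 3: A 5, D 8, E 6, F 10. A eliminated.
Round 4: D 8, E 11, F 10. D eliminated.
Round 5: E 19, F 10. E has a majority (≥15).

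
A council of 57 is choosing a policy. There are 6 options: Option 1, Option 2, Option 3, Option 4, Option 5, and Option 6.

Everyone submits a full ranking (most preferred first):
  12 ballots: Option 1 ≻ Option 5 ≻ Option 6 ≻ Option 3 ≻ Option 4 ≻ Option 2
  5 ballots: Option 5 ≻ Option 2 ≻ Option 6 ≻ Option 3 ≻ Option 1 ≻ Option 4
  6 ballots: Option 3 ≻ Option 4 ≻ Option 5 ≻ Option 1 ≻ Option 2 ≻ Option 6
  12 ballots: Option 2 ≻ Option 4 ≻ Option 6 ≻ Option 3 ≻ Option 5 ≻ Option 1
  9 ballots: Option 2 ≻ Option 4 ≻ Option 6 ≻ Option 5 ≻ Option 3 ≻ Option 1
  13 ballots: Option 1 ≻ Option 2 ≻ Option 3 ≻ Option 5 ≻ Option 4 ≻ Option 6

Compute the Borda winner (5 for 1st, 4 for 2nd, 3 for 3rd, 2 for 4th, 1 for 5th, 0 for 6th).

Option 2

Option 1: 12×5 + 5×1 + 6×2 + 12×0 + 9×0 + 13×5 = 142
Option 2: 12×0 + 5×4 + 6×1 + 12×5 + 9×5 + 13×4 = 183
Option 3: 12×2 + 5×2 + 6×5 + 12×2 + 9×1 + 13×3 = 136
Option 4: 12×1 + 5×0 + 6×4 + 12×4 + 9×4 + 13×1 = 133
Option 5: 12×4 + 5×5 + 6×3 + 12×1 + 9×2 + 13×2 = 147
Option 6: 12×3 + 5×3 + 6×0 + 12×3 + 9×3 + 13×0 = 114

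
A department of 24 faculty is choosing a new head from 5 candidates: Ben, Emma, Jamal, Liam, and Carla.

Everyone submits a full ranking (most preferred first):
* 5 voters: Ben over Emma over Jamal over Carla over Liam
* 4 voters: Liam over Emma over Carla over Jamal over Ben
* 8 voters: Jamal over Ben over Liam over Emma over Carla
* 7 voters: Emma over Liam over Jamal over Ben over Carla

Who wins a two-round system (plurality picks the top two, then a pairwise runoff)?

Emma

Round 1 first-place votes: Ben 5, Emma 7, Jamal 8, Liam 4, Carla 0. Jamal and Emma advance.
Runoff: Jamal is ranked above Emma on 8 ballots, Emma above Jamal on 16.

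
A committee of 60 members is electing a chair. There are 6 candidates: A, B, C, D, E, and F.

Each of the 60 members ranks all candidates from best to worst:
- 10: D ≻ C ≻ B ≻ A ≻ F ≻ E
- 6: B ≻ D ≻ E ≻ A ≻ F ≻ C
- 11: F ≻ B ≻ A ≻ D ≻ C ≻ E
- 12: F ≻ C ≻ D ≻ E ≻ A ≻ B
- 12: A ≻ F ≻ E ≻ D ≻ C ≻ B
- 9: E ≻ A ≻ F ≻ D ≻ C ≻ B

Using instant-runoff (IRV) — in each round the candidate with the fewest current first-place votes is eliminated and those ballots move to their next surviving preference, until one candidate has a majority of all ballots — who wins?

A

Round 1: A 12, B 6, C 0, D 10, E 9, F 23. C eliminated.
Round 2: A 12, B 6, D 10, E 9, F 23. B eliminated.
Round 3: A 12, D 16, E 9, F 23. E eliminated.
Round 4: A 21, D 16, F 23. D eliminated.
Round 5: A 37, F 23. A has a majority (≥31).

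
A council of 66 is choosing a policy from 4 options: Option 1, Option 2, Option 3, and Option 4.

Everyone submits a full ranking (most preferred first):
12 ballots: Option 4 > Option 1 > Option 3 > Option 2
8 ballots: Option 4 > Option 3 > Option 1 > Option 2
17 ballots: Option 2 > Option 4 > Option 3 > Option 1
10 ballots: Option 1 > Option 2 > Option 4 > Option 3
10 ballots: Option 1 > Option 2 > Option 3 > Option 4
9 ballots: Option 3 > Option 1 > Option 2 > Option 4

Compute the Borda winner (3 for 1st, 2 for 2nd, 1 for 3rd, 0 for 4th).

Option 1: 12×2 + 8×1 + 17×0 + 10×3 + 10×3 + 9×2 = 110
Option 2: 12×0 + 8×0 + 17×3 + 10×2 + 10×2 + 9×1 = 100
Option 3: 12×1 + 8×2 + 17×1 + 10×0 + 10×1 + 9×3 = 82
Option 4: 12×3 + 8×3 + 17×2 + 10×1 + 10×0 + 9×0 = 104

Option 1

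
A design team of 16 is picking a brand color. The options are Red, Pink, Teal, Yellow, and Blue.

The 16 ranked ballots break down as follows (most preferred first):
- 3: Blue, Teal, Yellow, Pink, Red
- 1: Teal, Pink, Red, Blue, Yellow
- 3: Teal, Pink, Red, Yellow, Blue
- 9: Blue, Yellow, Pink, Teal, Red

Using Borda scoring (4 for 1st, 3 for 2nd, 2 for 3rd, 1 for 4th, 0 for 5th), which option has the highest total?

Red: 3×0 + 1×2 + 3×2 + 9×0 = 8
Pink: 3×1 + 1×3 + 3×3 + 9×2 = 33
Teal: 3×3 + 1×4 + 3×4 + 9×1 = 34
Yellow: 3×2 + 1×0 + 3×1 + 9×3 = 36
Blue: 3×4 + 1×1 + 3×0 + 9×4 = 49

Blue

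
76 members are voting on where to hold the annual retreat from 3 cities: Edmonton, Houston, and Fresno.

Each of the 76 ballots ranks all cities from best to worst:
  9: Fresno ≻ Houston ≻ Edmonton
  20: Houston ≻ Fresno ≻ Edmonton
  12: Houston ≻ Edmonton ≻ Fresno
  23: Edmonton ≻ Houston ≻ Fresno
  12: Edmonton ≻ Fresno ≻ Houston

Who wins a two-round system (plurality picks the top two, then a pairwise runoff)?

Round 1 first-place votes: Edmonton 35, Houston 32, Fresno 9. Edmonton and Houston advance.
Runoff: Edmonton is ranked above Houston on 35 ballots, Houston above Edmonton on 41.

Houston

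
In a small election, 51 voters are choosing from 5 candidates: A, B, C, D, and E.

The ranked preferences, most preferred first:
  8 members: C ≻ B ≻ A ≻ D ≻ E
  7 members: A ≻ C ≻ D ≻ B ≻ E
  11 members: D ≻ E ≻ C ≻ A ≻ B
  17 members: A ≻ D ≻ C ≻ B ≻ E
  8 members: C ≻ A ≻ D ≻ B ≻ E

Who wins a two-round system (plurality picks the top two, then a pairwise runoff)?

Round 1 first-place votes: A 24, B 0, C 16, D 11, E 0. A and C advance.
Runoff: A is ranked above C on 24 ballots, C above A on 27.

C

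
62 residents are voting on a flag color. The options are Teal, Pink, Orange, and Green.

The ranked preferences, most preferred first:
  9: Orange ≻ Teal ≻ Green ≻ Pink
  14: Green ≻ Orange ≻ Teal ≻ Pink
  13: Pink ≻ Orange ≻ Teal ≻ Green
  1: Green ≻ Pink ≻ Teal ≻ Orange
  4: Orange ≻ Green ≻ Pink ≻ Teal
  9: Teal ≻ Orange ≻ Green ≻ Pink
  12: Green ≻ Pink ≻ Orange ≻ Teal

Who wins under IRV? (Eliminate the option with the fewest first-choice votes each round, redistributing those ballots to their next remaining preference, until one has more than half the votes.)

Round 1: Teal 9, Pink 13, Orange 13, Green 27. Teal eliminated.
Round 2: Pink 13, Orange 22, Green 27. Pink eliminated.
Round 3: Orange 35, Green 27. Orange has a majority (≥32).

Orange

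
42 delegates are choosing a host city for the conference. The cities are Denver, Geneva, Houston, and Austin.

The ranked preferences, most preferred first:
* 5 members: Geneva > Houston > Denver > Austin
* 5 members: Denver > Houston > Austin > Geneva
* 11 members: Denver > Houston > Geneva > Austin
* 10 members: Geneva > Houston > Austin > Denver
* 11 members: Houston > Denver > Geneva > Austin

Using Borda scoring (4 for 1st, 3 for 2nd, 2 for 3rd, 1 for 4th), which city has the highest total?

Denver: 5×2 + 5×4 + 11×4 + 10×1 + 11×3 = 117
Geneva: 5×4 + 5×1 + 11×2 + 10×4 + 11×2 = 109
Houston: 5×3 + 5×3 + 11×3 + 10×3 + 11×4 = 137
Austin: 5×1 + 5×2 + 11×1 + 10×2 + 11×1 = 57

Houston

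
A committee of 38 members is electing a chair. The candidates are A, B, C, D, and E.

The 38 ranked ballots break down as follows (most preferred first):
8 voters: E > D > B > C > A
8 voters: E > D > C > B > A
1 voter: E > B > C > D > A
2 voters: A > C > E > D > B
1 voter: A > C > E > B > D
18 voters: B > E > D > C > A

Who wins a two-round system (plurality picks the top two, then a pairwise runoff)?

E

Round 1 first-place votes: A 3, B 18, C 0, D 0, E 17. B and E advance.
Runoff: B is ranked above E on 18 ballots, E above B on 20.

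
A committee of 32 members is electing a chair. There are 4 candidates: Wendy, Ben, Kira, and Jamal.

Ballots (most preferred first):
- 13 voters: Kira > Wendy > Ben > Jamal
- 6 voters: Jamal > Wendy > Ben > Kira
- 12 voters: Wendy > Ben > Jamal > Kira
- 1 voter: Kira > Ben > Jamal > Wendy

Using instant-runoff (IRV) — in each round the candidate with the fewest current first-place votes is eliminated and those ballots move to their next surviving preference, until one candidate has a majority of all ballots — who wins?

Round 1: Wendy 12, Ben 0, Kira 14, Jamal 6. Ben eliminated.
Round 2: Wendy 12, Kira 14, Jamal 6. Jamal eliminated.
Round 3: Wendy 18, Kira 14. Wendy has a majority (≥17).

Wendy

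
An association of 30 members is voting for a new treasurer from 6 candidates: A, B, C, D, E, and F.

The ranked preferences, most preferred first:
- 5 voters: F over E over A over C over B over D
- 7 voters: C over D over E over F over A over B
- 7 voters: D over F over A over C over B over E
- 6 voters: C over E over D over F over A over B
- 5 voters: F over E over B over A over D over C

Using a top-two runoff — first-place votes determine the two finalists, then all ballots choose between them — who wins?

F

Round 1 first-place votes: A 0, B 0, C 13, D 7, E 0, F 10. C and F advance.
Runoff: C is ranked above F on 13 ballots, F above C on 17.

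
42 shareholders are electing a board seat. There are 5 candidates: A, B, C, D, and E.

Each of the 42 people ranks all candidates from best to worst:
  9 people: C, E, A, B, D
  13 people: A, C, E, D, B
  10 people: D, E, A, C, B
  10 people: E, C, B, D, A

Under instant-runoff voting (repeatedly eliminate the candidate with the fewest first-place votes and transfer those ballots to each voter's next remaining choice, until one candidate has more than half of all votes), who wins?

Round 1: A 13, B 0, C 9, D 10, E 10. B eliminated.
Round 2: A 13, C 9, D 10, E 10. C eliminated.
Round 3: A 13, D 10, E 19. D eliminated.
Round 4: A 13, E 29. E has a majority (≥22).

E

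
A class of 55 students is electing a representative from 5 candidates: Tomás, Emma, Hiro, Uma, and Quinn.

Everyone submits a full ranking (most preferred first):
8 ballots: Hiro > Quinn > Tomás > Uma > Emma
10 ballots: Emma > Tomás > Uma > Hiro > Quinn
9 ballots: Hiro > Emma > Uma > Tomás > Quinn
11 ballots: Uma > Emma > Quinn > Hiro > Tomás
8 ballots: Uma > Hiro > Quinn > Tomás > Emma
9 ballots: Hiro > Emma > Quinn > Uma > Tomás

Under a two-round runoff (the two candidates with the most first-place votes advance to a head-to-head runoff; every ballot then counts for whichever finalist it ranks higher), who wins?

Uma

Round 1 first-place votes: Tomás 0, Emma 10, Hiro 26, Uma 19, Quinn 0. Hiro and Uma advance.
Runoff: Hiro is ranked above Uma on 26 ballots, Uma above Hiro on 29.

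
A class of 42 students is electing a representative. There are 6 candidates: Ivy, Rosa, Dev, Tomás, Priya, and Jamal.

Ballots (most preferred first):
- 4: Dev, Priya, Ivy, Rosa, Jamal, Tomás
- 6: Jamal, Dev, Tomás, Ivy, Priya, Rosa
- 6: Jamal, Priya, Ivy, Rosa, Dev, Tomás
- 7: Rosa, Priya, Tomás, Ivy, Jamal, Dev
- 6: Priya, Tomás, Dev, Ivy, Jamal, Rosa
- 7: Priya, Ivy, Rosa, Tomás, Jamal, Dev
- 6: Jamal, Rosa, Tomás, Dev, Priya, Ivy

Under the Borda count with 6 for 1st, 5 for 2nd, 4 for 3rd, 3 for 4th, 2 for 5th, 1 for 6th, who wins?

Priya

Ivy: 4×4 + 6×3 + 6×4 + 7×3 + 6×3 + 7×5 + 6×1 = 138
Rosa: 4×3 + 6×1 + 6×3 + 7×6 + 6×1 + 7×4 + 6×5 = 142
Dev: 4×6 + 6×5 + 6×2 + 7×1 + 6×4 + 7×1 + 6×3 = 122
Tomás: 4×1 + 6×4 + 6×1 + 7×4 + 6×5 + 7×3 + 6×4 = 137
Priya: 4×5 + 6×2 + 6×5 + 7×5 + 6×6 + 7×6 + 6×2 = 187
Jamal: 4×2 + 6×6 + 6×6 + 7×2 + 6×2 + 7×2 + 6×6 = 156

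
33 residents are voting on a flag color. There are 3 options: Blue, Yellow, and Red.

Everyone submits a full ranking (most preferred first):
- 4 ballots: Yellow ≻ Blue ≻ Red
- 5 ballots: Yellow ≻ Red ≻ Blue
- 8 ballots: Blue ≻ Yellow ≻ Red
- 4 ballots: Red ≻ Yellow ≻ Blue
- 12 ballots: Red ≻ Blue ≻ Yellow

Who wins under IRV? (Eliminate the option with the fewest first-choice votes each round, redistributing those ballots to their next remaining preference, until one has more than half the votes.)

Yellow

Round 1: Blue 8, Yellow 9, Red 16. Blue eliminated.
Round 2: Yellow 17, Red 16. Yellow has a majority (≥17).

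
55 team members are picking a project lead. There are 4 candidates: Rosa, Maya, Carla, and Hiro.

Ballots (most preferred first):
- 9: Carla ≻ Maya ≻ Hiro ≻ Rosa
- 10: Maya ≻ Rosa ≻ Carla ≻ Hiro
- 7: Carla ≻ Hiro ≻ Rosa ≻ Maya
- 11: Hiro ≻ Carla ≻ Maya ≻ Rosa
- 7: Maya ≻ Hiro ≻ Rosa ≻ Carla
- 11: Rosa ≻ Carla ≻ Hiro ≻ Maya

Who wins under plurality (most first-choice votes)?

Maya

First-place votes: Rosa 11, Maya 17, Carla 16, Hiro 11.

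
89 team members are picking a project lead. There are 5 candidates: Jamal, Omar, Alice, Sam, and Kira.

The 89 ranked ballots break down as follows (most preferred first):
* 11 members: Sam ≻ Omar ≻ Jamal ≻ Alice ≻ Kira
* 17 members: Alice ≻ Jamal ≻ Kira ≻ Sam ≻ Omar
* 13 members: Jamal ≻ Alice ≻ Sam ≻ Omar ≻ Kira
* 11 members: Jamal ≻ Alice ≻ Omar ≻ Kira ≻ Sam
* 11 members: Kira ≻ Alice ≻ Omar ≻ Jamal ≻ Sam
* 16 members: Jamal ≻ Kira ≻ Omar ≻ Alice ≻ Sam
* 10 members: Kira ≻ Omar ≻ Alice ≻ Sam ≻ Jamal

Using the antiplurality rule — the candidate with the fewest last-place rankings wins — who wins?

Last-place votes: Jamal 10, Omar 17, Alice 0, Sam 38, Kira 24.

Alice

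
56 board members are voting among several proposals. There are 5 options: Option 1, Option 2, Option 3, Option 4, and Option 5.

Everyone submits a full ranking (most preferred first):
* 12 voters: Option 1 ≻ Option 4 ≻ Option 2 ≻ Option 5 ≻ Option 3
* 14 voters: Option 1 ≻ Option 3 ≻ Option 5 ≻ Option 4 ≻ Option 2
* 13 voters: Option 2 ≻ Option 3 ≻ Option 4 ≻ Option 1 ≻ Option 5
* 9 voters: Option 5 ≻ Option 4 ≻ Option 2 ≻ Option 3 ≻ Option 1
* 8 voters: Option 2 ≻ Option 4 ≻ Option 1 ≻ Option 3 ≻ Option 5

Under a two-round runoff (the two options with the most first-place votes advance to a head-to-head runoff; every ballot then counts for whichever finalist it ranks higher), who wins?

Round 1 first-place votes: Option 1 26, Option 2 21, Option 3 0, Option 4 0, Option 5 9. Option 1 and Option 2 advance.
Runoff: Option 1 is ranked above Option 2 on 26 ballots, Option 2 above Option 1 on 30.

Option 2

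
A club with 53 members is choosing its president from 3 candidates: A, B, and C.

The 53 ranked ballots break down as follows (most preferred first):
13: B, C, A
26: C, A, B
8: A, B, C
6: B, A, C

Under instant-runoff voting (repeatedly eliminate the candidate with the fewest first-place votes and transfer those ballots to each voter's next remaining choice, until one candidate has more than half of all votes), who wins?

B

Round 1: A 8, B 19, C 26. A eliminated.
Round 2: B 27, C 26. B has a majority (≥27).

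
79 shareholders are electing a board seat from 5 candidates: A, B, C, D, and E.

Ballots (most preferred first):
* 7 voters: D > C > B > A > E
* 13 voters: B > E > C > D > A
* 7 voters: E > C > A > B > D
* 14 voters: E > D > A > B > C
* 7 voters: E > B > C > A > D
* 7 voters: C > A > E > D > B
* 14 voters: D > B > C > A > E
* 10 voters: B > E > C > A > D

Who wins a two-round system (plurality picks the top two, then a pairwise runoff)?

Round 1 first-place votes: A 0, B 23, C 7, D 21, E 28. E and B advance.
Runoff: E is ranked above B on 35 ballots, B above E on 44.

B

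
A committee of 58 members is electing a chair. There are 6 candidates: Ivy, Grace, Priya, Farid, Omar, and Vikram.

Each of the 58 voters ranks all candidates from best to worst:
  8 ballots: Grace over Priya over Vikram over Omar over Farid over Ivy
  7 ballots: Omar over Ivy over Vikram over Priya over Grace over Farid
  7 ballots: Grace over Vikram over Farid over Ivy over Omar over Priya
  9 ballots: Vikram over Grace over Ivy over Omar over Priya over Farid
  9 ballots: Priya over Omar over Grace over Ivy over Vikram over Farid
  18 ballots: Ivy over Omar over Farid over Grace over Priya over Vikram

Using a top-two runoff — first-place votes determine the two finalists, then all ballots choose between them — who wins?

Grace

Round 1 first-place votes: Ivy 18, Grace 15, Priya 9, Farid 0, Omar 7, Vikram 9. Ivy and Grace advance.
Runoff: Ivy is ranked above Grace on 25 ballots, Grace above Ivy on 33.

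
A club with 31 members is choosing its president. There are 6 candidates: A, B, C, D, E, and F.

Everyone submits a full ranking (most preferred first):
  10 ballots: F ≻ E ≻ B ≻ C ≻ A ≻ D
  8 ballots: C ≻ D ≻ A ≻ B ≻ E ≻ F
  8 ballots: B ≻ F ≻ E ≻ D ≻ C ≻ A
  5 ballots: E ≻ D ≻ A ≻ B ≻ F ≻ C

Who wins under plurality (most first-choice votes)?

First-place votes: A 0, B 8, C 8, D 0, E 5, F 10.

F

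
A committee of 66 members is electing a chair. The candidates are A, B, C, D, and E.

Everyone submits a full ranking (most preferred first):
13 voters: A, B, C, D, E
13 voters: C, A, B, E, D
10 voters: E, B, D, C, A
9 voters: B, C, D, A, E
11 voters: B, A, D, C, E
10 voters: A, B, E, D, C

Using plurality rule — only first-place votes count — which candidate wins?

A

First-place votes: A 23, B 20, C 13, D 0, E 10.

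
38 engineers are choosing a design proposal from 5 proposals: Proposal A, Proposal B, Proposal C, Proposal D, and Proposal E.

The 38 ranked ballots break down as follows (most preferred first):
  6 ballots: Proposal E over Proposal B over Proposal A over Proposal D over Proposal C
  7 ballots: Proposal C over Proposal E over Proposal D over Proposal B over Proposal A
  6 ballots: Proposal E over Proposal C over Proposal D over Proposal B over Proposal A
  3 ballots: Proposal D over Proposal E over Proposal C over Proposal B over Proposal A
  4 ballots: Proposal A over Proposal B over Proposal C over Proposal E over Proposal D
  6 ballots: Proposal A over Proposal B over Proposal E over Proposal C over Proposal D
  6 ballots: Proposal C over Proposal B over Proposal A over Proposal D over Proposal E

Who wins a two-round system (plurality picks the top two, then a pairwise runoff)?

Proposal E

Round 1 first-place votes: Proposal A 10, Proposal B 0, Proposal C 13, Proposal D 3, Proposal E 12. Proposal C and Proposal E advance.
Runoff: Proposal C is ranked above Proposal E on 17 ballots, Proposal E above Proposal C on 21.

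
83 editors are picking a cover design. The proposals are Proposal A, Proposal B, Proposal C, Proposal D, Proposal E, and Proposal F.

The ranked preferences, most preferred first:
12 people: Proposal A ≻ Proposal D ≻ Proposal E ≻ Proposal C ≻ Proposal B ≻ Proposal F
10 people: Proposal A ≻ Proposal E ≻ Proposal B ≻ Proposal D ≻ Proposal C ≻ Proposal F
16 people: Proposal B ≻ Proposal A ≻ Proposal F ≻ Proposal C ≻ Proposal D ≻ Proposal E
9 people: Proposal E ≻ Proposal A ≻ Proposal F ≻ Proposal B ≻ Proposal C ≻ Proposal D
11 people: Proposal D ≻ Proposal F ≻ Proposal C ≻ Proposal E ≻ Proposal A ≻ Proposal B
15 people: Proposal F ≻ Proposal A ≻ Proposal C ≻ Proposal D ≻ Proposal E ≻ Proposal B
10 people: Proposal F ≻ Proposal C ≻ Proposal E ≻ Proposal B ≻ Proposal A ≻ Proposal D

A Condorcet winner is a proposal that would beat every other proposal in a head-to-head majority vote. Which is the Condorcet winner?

Proposal A vs Proposal B: 57–26
Proposal A vs Proposal C: 62–21
Proposal A vs Proposal D: 72–11
Proposal A vs Proposal E: 53–30
Proposal A vs Proposal F: 47–36
Proposal A beats every other proposal.

Proposal A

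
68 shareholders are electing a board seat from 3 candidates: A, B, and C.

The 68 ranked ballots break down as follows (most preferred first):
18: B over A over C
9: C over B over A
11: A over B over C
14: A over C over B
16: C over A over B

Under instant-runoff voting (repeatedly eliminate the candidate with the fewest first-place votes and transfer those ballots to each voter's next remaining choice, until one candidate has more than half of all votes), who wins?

Round 1: A 25, B 18, C 25. B eliminated.
Round 2: A 43, C 25. A has a majority (≥35).

A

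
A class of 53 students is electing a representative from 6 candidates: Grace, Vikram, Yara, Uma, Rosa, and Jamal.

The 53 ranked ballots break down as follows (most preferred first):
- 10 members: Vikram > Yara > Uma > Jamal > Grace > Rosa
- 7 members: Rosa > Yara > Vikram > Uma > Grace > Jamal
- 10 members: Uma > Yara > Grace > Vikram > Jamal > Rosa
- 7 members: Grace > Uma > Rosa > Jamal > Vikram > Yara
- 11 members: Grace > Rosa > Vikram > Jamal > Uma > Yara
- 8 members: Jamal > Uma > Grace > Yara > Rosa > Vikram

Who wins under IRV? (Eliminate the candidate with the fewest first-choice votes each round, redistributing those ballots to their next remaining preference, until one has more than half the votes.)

Round 1: Grace 18, Vikram 10, Yara 0, Uma 10, Rosa 7, Jamal 8. Yara eliminated.
Round 2: Grace 18, Vikram 10, Uma 10, Rosa 7, Jamal 8. Rosa eliminated.
Round 3: Grace 18, Vikram 17, Uma 10, Jamal 8. Jamal eliminated.
Round 4: Grace 18, Vikram 17, Uma 18. Vikram eliminated.
Round 5: Grace 18, Uma 35. Uma has a majority (≥27).

Uma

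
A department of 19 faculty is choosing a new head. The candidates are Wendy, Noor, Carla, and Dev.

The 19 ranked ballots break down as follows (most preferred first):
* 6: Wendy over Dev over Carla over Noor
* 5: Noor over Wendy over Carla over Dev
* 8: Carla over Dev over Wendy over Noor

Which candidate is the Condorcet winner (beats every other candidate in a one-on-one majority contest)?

Wendy

Wendy vs Noor: 14–5
Wendy vs Carla: 11–8
Wendy vs Dev: 11–8
Wendy beats every other candidate.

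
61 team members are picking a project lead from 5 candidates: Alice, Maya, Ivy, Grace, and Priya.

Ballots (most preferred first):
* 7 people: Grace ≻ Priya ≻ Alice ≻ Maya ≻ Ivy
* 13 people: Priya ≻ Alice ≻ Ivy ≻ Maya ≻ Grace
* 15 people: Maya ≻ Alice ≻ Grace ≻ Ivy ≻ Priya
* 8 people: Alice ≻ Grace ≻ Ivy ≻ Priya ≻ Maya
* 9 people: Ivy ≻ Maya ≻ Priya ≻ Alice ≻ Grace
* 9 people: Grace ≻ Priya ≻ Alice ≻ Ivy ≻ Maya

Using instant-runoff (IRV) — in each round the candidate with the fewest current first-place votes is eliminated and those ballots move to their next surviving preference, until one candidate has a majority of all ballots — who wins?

Maya

Round 1: Alice 8, Maya 15, Ivy 9, Grace 16, Priya 13. Alice eliminated.
Round 2: Maya 15, Ivy 9, Grace 24, Priya 13. Ivy eliminated.
Round 3: Maya 24, Grace 24, Priya 13. Priya eliminated.
Round 4: Maya 37, Grace 24. Maya has a majority (≥31).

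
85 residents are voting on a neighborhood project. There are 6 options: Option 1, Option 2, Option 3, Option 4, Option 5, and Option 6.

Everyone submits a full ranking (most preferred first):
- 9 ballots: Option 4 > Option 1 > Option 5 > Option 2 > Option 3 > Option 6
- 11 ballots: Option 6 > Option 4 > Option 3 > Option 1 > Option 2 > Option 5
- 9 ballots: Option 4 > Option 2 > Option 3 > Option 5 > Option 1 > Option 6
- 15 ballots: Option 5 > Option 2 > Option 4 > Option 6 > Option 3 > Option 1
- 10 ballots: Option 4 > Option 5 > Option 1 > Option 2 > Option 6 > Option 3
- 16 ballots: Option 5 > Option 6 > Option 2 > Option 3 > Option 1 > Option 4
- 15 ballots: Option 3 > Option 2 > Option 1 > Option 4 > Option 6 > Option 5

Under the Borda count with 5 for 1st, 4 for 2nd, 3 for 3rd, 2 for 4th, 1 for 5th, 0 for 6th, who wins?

Option 1: 9×4 + 11×2 + 9×1 + 15×0 + 10×3 + 16×1 + 15×3 = 158
Option 2: 9×2 + 11×1 + 9×4 + 15×4 + 10×2 + 16×3 + 15×4 = 253
Option 3: 9×1 + 11×3 + 9×3 + 15×1 + 10×0 + 16×2 + 15×5 = 191
Option 4: 9×5 + 11×4 + 9×5 + 15×3 + 10×5 + 16×0 + 15×2 = 259
Option 5: 9×3 + 11×0 + 9×2 + 15×5 + 10×4 + 16×5 + 15×0 = 240
Option 6: 9×0 + 11×5 + 9×0 + 15×2 + 10×1 + 16×4 + 15×1 = 174

Option 4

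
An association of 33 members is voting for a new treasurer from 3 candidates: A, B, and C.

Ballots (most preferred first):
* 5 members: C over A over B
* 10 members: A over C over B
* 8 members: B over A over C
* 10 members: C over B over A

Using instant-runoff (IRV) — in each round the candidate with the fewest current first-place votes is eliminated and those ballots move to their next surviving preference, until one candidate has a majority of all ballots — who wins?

Round 1: A 10, B 8, C 15. B eliminated.
Round 2: A 18, C 15. A has a majority (≥17).

A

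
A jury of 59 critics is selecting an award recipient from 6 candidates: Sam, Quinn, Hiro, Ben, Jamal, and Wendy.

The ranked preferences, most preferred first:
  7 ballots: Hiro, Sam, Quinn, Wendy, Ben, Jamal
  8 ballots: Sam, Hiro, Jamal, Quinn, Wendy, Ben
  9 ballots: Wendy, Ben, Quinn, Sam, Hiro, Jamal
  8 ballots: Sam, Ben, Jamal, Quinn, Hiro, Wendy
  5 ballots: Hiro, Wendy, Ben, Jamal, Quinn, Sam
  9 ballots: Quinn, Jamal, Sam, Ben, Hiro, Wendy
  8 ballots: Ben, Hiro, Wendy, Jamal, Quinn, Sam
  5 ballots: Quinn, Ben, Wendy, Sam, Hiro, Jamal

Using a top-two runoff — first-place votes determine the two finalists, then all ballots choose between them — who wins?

Round 1 first-place votes: Sam 16, Quinn 14, Hiro 12, Ben 8, Jamal 0, Wendy 9. Sam and Quinn advance.
Runoff: Sam is ranked above Quinn on 23 ballots, Quinn above Sam on 36.

Quinn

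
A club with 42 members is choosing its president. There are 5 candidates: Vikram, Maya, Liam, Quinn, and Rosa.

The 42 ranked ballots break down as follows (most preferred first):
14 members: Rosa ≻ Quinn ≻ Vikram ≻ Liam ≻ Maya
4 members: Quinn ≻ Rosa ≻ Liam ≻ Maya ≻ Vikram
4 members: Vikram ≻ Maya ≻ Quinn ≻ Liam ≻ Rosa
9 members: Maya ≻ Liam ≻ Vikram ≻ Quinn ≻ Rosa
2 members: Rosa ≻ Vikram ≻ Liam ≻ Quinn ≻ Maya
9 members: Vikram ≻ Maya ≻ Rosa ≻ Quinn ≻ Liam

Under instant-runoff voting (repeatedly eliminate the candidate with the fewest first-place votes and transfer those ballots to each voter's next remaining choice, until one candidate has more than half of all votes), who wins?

Round 1: Vikram 13, Maya 9, Liam 0, Quinn 4, Rosa 16. Liam eliminated.
Round 2: Vikram 13, Maya 9, Quinn 4, Rosa 16. Quinn eliminated.
Round 3: Vikram 13, Maya 9, Rosa 20. Maya eliminated.
Round 4: Vikram 22, Rosa 20. Vikram has a majority (≥22).

Vikram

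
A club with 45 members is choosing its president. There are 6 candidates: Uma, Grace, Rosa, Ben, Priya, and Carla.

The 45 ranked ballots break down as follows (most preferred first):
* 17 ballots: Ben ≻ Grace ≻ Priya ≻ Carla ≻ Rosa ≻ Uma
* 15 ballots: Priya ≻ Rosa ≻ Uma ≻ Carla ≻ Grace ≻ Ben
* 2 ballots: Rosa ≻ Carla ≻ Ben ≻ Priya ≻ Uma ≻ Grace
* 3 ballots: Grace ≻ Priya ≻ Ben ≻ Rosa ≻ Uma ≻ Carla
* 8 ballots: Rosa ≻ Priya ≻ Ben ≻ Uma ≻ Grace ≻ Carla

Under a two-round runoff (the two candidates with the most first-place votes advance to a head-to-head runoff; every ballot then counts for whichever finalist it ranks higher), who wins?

Priya

Round 1 first-place votes: Uma 0, Grace 3, Rosa 10, Ben 17, Priya 15, Carla 0. Ben and Priya advance.
Runoff: Ben is ranked above Priya on 19 ballots, Priya above Ben on 26.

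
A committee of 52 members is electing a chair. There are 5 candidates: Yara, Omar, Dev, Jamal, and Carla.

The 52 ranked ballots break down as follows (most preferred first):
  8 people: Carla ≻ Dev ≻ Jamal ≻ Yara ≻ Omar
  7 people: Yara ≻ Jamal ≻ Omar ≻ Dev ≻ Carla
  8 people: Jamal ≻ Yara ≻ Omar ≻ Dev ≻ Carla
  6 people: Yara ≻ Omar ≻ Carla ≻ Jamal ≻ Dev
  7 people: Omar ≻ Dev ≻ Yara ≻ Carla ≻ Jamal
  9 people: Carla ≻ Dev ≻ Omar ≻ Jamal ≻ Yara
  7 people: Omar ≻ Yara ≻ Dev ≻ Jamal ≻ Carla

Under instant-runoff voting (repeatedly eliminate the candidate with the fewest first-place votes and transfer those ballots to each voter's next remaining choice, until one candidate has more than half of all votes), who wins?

Yara

Round 1: Yara 13, Omar 14, Dev 0, Jamal 8, Carla 17. Dev eliminated.
Round 2: Yara 13, Omar 14, Jamal 8, Carla 17. Jamal eliminated.
Round 3: Yara 21, Omar 14, Carla 17. Omar eliminated.
Round 4: Yara 35, Carla 17. Yara has a majority (≥27).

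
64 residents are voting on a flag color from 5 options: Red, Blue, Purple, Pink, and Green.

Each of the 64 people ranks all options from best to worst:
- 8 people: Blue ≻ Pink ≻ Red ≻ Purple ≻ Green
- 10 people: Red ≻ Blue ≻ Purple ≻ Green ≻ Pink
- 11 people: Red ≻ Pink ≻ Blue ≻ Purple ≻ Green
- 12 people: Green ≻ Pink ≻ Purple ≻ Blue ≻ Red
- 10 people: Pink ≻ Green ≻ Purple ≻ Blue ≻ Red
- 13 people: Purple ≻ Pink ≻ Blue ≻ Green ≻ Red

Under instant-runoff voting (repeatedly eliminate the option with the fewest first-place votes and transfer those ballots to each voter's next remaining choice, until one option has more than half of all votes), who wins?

Pink

Round 1: Red 21, Blue 8, Purple 13, Pink 10, Green 12. Blue eliminated.
Round 2: Red 21, Purple 13, Pink 18, Green 12. Green eliminated.
Round 3: Red 21, Purple 13, Pink 30. Purple eliminated.
Round 4: Red 21, Pink 43. Pink has a majority (≥33).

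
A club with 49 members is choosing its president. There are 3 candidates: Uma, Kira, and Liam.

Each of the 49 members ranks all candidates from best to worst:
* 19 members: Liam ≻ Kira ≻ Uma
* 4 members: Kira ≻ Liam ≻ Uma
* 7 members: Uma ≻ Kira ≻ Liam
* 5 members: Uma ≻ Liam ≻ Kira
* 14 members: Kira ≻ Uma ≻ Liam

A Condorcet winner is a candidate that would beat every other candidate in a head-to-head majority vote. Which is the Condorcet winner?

Kira vs Uma: 37–12
Kira vs Liam: 25–24
Kira beats every other candidate.

Kira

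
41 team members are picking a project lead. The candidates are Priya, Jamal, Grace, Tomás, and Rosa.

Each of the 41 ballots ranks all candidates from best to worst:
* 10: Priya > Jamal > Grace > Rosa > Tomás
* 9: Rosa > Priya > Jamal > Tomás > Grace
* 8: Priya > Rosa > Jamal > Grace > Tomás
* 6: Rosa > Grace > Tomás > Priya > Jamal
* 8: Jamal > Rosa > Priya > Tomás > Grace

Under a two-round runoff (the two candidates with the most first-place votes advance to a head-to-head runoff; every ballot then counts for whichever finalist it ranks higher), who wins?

Rosa

Round 1 first-place votes: Priya 18, Jamal 8, Grace 0, Tomás 0, Rosa 15. Priya and Rosa advance.
Runoff: Priya is ranked above Rosa on 18 ballots, Rosa above Priya on 23.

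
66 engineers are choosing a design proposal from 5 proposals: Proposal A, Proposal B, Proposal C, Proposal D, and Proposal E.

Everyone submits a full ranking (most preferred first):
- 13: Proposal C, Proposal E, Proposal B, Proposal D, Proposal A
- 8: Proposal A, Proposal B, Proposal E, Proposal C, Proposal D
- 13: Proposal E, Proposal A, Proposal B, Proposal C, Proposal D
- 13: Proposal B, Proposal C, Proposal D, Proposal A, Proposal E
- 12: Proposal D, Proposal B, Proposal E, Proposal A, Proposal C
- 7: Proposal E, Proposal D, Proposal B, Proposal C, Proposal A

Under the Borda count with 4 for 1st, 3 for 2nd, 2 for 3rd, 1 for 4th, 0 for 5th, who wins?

Proposal A: 13×0 + 8×4 + 13×3 + 13×1 + 12×1 + 7×0 = 96
Proposal B: 13×2 + 8×3 + 13×2 + 13×4 + 12×3 + 7×2 = 178
Proposal C: 13×4 + 8×1 + 13×1 + 13×3 + 12×0 + 7×1 = 119
Proposal D: 13×1 + 8×0 + 13×0 + 13×2 + 12×4 + 7×3 = 108
Proposal E: 13×3 + 8×2 + 13×4 + 13×0 + 12×2 + 7×4 = 159

Proposal B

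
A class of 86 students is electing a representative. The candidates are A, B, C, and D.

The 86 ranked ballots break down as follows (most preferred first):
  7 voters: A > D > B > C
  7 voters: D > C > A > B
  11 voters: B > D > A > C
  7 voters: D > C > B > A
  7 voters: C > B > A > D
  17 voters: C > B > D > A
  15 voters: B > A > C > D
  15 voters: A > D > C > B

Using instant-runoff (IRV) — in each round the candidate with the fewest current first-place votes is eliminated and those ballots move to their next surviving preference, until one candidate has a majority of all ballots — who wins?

Round 1: A 22, B 26, C 24, D 14. D eliminated.
Round 2: A 22, B 26, C 38. A eliminated.
Round 3: B 33, C 53. C has a majority (≥44).

C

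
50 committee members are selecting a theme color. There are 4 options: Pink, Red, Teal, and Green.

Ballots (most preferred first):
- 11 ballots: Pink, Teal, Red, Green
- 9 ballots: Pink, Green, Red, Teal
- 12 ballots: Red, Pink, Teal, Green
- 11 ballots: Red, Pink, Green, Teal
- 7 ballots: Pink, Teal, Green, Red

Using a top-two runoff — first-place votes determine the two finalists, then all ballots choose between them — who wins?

Pink

Round 1 first-place votes: Pink 27, Red 23, Teal 0, Green 0. Pink and Red advance.
Runoff: Pink is ranked above Red on 27 ballots, Red above Pink on 23.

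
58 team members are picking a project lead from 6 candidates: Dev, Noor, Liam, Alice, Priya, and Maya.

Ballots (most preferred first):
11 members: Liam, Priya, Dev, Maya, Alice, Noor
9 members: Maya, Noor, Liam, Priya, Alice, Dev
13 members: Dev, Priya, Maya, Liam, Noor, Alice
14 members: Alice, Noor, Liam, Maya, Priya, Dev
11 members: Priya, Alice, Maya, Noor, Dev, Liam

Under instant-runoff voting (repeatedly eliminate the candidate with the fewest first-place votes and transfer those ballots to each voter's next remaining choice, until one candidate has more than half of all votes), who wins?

Liam

Round 1: Dev 13, Noor 0, Liam 11, Alice 14, Priya 11, Maya 9. Noor eliminated.
Round 2: Dev 13, Liam 11, Alice 14, Priya 11, Maya 9. Maya eliminated.
Round 3: Dev 13, Liam 20, Alice 14, Priya 11. Priya eliminated.
Round 4: Dev 13, Liam 20, Alice 25. Dev eliminated.
Round 5: Liam 33, Alice 25. Liam has a majority (≥30).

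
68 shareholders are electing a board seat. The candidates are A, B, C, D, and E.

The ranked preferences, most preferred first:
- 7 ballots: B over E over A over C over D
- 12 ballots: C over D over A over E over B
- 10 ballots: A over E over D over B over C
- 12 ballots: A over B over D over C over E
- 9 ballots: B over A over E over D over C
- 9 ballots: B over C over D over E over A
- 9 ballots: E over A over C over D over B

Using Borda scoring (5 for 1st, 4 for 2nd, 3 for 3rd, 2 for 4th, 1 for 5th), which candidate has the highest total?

A

A: 7×3 + 12×3 + 10×5 + 12×5 + 9×4 + 9×1 + 9×4 = 248
B: 7×5 + 12×1 + 10×2 + 12×4 + 9×5 + 9×5 + 9×1 = 214
C: 7×2 + 12×5 + 10×1 + 12×2 + 9×1 + 9×4 + 9×3 = 180
D: 7×1 + 12×4 + 10×3 + 12×3 + 9×2 + 9×3 + 9×2 = 184
E: 7×4 + 12×2 + 10×4 + 12×1 + 9×3 + 9×2 + 9×5 = 194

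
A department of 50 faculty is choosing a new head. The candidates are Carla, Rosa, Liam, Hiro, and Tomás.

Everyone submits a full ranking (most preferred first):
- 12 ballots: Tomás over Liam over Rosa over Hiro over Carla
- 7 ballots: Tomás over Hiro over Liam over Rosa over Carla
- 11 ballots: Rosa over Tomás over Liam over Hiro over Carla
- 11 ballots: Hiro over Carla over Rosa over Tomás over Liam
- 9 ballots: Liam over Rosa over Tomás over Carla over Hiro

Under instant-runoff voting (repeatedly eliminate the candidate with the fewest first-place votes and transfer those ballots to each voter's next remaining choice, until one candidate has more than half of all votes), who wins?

Round 1: Carla 0, Rosa 11, Liam 9, Hiro 11, Tomás 19. Carla eliminated.
Round 2: Rosa 11, Liam 9, Hiro 11, Tomás 19. Liam eliminated.
Round 3: Rosa 20, Hiro 11, Tomás 19. Hiro eliminated.
Round 4: Rosa 31, Tomás 19. Rosa has a majority (≥26).

Rosa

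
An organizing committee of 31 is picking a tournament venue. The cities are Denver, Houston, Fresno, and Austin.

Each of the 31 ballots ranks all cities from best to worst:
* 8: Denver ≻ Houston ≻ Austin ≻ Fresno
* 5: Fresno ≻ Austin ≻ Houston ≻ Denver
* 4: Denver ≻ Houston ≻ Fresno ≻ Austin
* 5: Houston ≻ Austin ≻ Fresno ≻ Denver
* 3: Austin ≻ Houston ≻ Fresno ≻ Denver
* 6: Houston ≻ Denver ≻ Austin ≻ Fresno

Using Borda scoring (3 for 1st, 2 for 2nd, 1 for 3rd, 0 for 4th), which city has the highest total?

Houston

Denver: 8×3 + 5×0 + 4×3 + 5×0 + 3×0 + 6×2 = 48
Houston: 8×2 + 5×1 + 4×2 + 5×3 + 3×2 + 6×3 = 68
Fresno: 8×0 + 5×3 + 4×1 + 5×1 + 3×1 + 6×0 = 27
Austin: 8×1 + 5×2 + 4×0 + 5×2 + 3×3 + 6×1 = 43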